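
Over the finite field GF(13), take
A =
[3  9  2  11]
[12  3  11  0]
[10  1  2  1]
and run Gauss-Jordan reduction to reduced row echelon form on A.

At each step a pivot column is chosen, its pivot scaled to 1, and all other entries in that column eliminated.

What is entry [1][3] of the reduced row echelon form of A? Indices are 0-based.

M[1][3] = 5

[1] R0 /= 3  ⇒  (1, 3, 5, 8)
     R1 -= 12·R0  ⇒  (0, 6, 3, 8)
     R2 -= 10·R0  ⇒  (0, 10, 4, 12)
[2] R1 /= 6  ⇒  (0, 1, 7, 10)
     R0 -= 3·R1  ⇒  (1, 0, 10, 4)
     R2 -= 10·R1  ⇒  (0, 0, 12, 3)
[3] R2 /= 12  ⇒  (0, 0, 1, 10)
     R0 -= 10·R2  ⇒  (1, 0, 0, 8)
     R1 -= 7·R2  ⇒  (0, 1, 0, 5)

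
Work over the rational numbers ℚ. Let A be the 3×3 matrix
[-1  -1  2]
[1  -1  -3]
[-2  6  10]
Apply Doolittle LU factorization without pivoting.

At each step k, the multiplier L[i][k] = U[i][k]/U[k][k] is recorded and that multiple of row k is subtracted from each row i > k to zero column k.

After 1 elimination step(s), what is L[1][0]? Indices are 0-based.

[col 0] pivot -1
  R1 -= -1*R0 → (0, -2, -1)  (L[1][0] := -1)
  R2 -= 2*R0 → (0, 8, 6)  (L[2][0] := 2)

L[1][0] = -1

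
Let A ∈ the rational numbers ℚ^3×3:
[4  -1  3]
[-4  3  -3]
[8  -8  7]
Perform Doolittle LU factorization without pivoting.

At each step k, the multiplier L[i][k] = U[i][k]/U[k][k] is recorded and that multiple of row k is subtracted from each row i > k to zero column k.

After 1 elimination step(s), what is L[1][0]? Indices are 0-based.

L[1][0] = -1

Step 1: pivot at (0,0) is 4.
  row1 ← row1 − (-1)·row0  ⇒  L[1][0]=-1, U row1=(0, 2, 0)
  row2 ← row2 − (2)·row0  ⇒  L[2][0]=2, U row2=(0, -6, 1)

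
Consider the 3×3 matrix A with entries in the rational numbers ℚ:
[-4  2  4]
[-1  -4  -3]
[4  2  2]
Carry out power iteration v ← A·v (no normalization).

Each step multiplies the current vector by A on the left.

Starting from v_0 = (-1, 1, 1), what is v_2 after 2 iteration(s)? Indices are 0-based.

v_2 = (-52, 14, 28)

v_0 = (-1, 1, 1).
v_1 = A·v_0 = (10, -6, 0).
v_2 = A·v_1 = (-52, 14, 28).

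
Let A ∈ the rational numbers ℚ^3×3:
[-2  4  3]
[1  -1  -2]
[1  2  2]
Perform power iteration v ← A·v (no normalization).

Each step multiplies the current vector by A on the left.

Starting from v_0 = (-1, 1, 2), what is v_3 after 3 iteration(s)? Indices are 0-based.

v_3 = (128, -61, 3)

v_0 = (-1, 1, 2).
v_1 = A·v_0 = (12, -6, 5).
v_2 = A·v_1 = (-33, 8, 10).
v_3 = A·v_2 = (128, -61, 3).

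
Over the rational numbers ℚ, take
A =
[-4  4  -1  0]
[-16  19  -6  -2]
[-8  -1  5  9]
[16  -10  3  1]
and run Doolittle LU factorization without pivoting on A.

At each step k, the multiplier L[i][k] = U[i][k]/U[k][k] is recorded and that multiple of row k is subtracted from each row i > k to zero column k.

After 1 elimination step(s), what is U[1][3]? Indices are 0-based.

U[1][3] = -2

Step 1: pivot at (0,0) is -4.
  row1 ← row1 − (4)·row0  ⇒  L[1][0]=4, U row1=(0, 3, -2, -2)
  row2 ← row2 − (2)·row0  ⇒  L[2][0]=2, U row2=(0, -9, 7, 9)
  row3 ← row3 − (-4)·row0  ⇒  L[3][0]=-4, U row3=(0, 6, -1, 1)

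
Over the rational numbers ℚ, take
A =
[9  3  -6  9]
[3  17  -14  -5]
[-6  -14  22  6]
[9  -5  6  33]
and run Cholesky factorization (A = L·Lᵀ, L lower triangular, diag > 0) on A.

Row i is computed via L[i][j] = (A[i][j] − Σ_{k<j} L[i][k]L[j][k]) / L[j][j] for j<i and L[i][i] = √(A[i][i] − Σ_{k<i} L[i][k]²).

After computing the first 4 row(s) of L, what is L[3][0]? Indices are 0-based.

L[3][0] = 3

Step 1: L[0][0] = √(9) = 3.
  L[1][0] = (3) / L[0][0] = 1.
Step 2: L[1][1] = √(16) = 4.
  L[2][0] = (-6) / L[0][0] = -2.
  L[2][1] = (-12) / L[1][1] = -3.
Step 3: L[2][2] = √(9) = 3.
  L[3][0] = (9) / L[0][0] = 3.
  L[3][1] = (-8) / L[1][1] = -2.
  L[3][2] = (6) / L[2][2] = 2.
Step 4: L[3][3] = √(16) = 4.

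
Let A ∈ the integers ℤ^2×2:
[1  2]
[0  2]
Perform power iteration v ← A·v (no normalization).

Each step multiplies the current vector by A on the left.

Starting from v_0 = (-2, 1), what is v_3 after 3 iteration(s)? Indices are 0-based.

v_3 = (12, 8)

v_0 = (-2, 1).
v_1 = A·v_0 = (0, 2).
v_2 = A·v_1 = (4, 4).
v_3 = A·v_2 = (12, 8).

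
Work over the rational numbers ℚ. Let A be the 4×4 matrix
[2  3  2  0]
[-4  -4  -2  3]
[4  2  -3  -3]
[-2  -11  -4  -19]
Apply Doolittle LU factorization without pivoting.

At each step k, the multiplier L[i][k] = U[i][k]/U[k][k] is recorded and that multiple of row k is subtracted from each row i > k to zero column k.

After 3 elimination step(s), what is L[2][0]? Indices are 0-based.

L[2][0] = 2

Step 1: pivot at (0,0) is 2.
  row1 ← row1 − (-2)·row0  ⇒  L[1][0]=-2, U row1=(0, 2, 2, 3)
  row2 ← row2 − (2)·row0  ⇒  L[2][0]=2, U row2=(0, -4, -7, -3)
  row3 ← row3 − (-1)·row0  ⇒  L[3][0]=-1, U row3=(0, -8, -2, -19)
Step 2: pivot at (1,1) is 2.
  row2 ← row2 − (-2)·row1  ⇒  L[2][1]=-2, U row2=(0, 0, -3, 3)
  row3 ← row3 − (-4)·row1  ⇒  L[3][1]=-4, U row3=(0, 0, 6, -7)
Step 3: pivot at (2,2) is -3.
  row3 ← row3 − (-2)·row2  ⇒  L[3][2]=-2, U row3=(0, 0, 0, -1)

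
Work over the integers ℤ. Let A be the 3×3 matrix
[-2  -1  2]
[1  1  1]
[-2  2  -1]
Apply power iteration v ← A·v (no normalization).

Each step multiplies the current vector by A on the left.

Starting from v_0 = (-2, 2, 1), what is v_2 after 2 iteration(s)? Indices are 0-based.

v_2 = (5, 12, -13)

v_0 = (-2, 2, 1).
v_1 = A·v_0 = (4, 1, 7).
v_2 = A·v_1 = (5, 12, -13).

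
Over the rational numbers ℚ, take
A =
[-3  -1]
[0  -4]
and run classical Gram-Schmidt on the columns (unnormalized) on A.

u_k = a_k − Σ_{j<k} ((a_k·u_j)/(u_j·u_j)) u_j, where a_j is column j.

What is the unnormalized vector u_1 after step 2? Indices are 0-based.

Step 1: u_0 = a_0 = (-3, 0).
Step 2: u_1 = a_1 − (1/3)·u_0 = (0, -4).

u_1 = (0, -4)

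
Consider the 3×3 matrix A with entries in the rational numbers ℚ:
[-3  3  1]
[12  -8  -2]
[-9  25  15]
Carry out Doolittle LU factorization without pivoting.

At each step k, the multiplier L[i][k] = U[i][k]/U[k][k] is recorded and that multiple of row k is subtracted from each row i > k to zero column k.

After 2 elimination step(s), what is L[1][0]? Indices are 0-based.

L[1][0] = -4

k=0: U[0][0]=-3
  eliminate (1,0): mult=-4, new row 1: (0, 4, 2); set L[1][0]=-4
  eliminate (2,0): mult=3, new row 2: (0, 16, 12); set L[2][0]=3
k=1: U[1][1]=4
  eliminate (2,1): mult=4, new row 2: (0, 0, 4); set L[2][1]=4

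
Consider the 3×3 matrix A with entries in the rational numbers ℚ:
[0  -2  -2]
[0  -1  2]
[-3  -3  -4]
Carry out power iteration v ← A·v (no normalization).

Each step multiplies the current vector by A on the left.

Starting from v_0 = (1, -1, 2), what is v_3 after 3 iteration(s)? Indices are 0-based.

v_3 = (-4, 67, -47)

v_0 = (1, -1, 2).
v_1 = A·v_0 = (-2, 5, -8).
v_2 = A·v_1 = (6, -21, 23).
v_3 = A·v_2 = (-4, 67, -47).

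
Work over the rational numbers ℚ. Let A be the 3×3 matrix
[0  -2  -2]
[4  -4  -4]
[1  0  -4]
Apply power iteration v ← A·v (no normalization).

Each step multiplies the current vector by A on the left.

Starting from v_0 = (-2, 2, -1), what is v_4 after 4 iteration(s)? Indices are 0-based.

v_4 = (-104, -384, -284)

v_0 = (-2, 2, -1).
v_1 = A·v_0 = (-2, -12, 2).
v_2 = A·v_1 = (20, 32, -10).
v_3 = A·v_2 = (-44, -8, 60).
v_4 = A·v_3 = (-104, -384, -284).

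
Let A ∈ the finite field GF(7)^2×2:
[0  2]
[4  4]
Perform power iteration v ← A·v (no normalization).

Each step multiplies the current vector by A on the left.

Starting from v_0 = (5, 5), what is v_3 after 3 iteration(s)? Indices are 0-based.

v_3 = (1, 0)

v_0 = (5, 5).
v_1 = A·v_0 = (3, 5).
v_2 = A·v_1 = (3, 4).
v_3 = A·v_2 = (1, 0).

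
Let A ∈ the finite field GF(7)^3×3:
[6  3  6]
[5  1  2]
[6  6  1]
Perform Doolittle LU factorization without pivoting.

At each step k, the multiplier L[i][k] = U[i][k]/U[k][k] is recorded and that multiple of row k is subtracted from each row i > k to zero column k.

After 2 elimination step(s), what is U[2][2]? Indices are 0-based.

k=0: U[0][0]=6
  eliminate (1,0): mult=2, new row 1: (0, 2, 4); set L[1][0]=2
  eliminate (2,0): mult=1, new row 2: (0, 3, 2); set L[2][0]=1
k=1: U[1][1]=2
  eliminate (2,1): mult=5, new row 2: (0, 0, 3); set L[2][1]=5

U[2][2] = 3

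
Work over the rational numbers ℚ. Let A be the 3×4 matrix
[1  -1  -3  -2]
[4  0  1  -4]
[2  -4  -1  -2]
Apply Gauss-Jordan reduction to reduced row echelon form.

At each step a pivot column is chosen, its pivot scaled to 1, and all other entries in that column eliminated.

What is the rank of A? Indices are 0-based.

rank = 3

pivot(0,0)=1: scale R0 → (1, -1, -3, -2)
  clear (1,0): R1 −= (4)R0 → (0, 4, 13, 4)
  clear (2,0): R2 −= (2)R0 → (0, -2, 5, 2)
pivot(1,1)=4: scale R1 → (0, 1, 13/4, 1)
  clear (0,1): R0 −= (-1)R1 → (1, 0, 1/4, -1)
  clear (2,1): R2 −= (-2)R1 → (0, 0, 23/2, 4)
pivot(2,2)=23/2: scale R2 → (0, 0, 1, 8/23)
  clear (0,2): R0 −= (1/4)R2 → (1, 0, 0, -25/23)
  clear (1,2): R1 −= (13/4)R2 → (0, 1, 0, -3/23)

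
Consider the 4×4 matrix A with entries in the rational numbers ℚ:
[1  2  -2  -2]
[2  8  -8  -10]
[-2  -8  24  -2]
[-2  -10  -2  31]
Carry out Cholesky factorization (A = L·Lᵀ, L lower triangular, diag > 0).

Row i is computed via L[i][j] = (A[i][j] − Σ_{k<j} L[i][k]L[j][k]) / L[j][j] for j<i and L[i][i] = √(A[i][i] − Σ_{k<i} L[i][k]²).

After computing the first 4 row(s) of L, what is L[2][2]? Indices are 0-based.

Step 1: L[0][0] = √(1) = 1.
  L[1][0] = (2) / L[0][0] = 2.
Step 2: L[1][1] = √(4) = 2.
  L[2][0] = (-2) / L[0][0] = -2.
  L[2][1] = (-4) / L[1][1] = -2.
Step 3: L[2][2] = √(16) = 4.
  L[3][0] = (-2) / L[0][0] = -2.
  L[3][1] = (-6) / L[1][1] = -3.
  L[3][2] = (-12) / L[2][2] = -3.
Step 4: L[3][3] = √(9) = 3.

L[2][2] = 4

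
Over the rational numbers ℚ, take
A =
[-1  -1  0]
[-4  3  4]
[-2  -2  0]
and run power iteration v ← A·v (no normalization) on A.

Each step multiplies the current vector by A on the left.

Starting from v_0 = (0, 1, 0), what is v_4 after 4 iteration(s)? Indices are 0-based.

v_0 = (0, 1, 0).
v_1 = A·v_0 = (-1, 3, -2).
v_2 = A·v_1 = (-2, 5, -4).
v_3 = A·v_2 = (-3, 7, -6).
v_4 = A·v_3 = (-4, 9, -8).

v_4 = (-4, 9, -8)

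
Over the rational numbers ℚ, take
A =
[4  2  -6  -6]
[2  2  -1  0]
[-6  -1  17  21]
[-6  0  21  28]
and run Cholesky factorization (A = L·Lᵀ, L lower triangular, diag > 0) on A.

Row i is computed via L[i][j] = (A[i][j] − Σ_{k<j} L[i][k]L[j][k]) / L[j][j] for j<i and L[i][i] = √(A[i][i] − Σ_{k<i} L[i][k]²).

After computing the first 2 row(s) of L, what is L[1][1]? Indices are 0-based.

Step 1: L[0][0] = √(4) = 2.
  L[1][0] = (2) / L[0][0] = 1.
Step 2: L[1][1] = √(1) = 1.

L[1][1] = 1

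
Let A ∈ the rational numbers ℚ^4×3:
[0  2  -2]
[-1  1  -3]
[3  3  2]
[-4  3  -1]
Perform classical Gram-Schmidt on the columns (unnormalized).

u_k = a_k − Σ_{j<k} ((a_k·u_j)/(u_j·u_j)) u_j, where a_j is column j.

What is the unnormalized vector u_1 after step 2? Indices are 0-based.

u_1 = (2, 11/13, 45/13, 31/13)

Step 1: u_0 = a_0 = (0, -1, 3, -4).
Step 2: u_1 = a_1 − (-2/13)·u_0 = (2, 11/13, 45/13, 31/13).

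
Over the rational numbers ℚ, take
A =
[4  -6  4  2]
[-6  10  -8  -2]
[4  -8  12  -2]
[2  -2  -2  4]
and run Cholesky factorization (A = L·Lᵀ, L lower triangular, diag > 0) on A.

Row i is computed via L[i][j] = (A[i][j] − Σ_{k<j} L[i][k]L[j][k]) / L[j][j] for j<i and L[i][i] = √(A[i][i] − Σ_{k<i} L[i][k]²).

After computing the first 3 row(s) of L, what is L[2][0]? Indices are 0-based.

L[2][0] = 2

Step 1: L[0][0] = √(4) = 2.
  L[1][0] = (-6) / L[0][0] = -3.
Step 2: L[1][1] = √(1) = 1.
  L[2][0] = (4) / L[0][0] = 2.
  L[2][1] = (-2) / L[1][1] = -2.
Step 3: L[2][2] = √(4) = 2.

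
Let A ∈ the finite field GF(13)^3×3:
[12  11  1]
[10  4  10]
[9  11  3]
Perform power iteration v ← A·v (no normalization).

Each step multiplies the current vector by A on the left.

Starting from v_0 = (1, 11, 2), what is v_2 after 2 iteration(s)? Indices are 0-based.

v_0 = (1, 11, 2).
v_1 = A·v_0 = (5, 9, 6).
v_2 = A·v_1 = (9, 3, 6).

v_2 = (9, 3, 6)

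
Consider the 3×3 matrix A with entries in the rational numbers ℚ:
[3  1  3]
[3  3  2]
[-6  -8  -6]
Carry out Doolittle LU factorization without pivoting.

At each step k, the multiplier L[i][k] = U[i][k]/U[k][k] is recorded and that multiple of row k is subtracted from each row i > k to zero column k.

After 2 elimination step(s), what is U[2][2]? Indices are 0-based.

U[2][2] = -3

k=0: U[0][0]=3
  eliminate (1,0): mult=1, new row 1: (0, 2, -1); set L[1][0]=1
  eliminate (2,0): mult=-2, new row 2: (0, -6, 0); set L[2][0]=-2
k=1: U[1][1]=2
  eliminate (2,1): mult=-3, new row 2: (0, 0, -3); set L[2][1]=-3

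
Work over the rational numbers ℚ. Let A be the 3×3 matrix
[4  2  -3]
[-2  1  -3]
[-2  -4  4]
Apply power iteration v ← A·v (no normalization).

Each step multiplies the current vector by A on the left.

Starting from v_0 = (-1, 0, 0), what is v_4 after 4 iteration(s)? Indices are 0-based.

v_0 = (-1, 0, 0).
v_1 = A·v_0 = (-4, 2, 2).
v_2 = A·v_1 = (-18, 4, 8).
v_3 = A·v_2 = (-88, 16, 52).
v_4 = A·v_3 = (-476, 36, 320).

v_4 = (-476, 36, 320)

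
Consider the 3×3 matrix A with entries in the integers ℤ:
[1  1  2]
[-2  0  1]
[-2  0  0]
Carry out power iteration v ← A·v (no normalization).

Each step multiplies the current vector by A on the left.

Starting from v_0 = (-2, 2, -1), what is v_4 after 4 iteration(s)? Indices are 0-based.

v_0 = (-2, 2, -1).
v_1 = A·v_0 = (-2, 3, 4).
v_2 = A·v_1 = (9, 8, 4).
v_3 = A·v_2 = (25, -14, -18).
v_4 = A·v_3 = (-25, -68, -50).

v_4 = (-25, -68, -50)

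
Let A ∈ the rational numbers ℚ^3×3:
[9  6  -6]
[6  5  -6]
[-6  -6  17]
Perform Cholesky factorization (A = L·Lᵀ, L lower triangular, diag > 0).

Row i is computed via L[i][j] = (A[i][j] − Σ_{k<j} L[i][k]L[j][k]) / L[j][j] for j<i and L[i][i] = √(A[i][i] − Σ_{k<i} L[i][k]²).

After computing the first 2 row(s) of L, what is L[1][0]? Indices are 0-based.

L[1][0] = 2

Step 1: L[0][0] = √(9) = 3.
  L[1][0] = (6) / L[0][0] = 2.
Step 2: L[1][1] = √(1) = 1.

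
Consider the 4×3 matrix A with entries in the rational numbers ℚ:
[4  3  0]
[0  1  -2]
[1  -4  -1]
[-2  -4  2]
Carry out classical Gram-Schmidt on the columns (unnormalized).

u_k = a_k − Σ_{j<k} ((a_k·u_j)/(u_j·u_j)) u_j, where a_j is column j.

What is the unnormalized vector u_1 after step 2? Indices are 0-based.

u_1 = (-1/21, 1, -100/21, -52/21)

Step 1: u_0 = a_0 = (4, 0, 1, -2).
Step 2: u_1 = a_1 − (16/21)·u_0 = (-1/21, 1, -100/21, -52/21).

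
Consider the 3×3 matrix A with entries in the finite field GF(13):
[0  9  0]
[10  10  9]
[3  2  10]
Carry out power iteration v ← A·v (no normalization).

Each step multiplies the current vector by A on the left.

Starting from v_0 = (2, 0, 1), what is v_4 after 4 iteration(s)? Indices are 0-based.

v_0 = (2, 0, 1).
v_1 = A·v_0 = (0, 3, 3).
v_2 = A·v_1 = (1, 5, 10).
v_3 = A·v_2 = (6, 7, 9).
v_4 = A·v_3 = (11, 3, 5).

v_4 = (11, 3, 5)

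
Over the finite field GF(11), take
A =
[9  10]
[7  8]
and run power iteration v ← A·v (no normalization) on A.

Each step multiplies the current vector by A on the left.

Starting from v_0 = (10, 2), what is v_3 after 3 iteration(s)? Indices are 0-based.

v_3 = (1, 7)

v_0 = (10, 2).
v_1 = A·v_0 = (0, 9).
v_2 = A·v_1 = (2, 6).
v_3 = A·v_2 = (1, 7).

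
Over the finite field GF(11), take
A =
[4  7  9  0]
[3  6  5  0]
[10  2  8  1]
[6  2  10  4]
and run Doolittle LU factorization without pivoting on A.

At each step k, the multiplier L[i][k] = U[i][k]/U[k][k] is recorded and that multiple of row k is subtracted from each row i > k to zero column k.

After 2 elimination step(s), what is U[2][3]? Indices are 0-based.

U[2][3] = 1

Step 1: pivot at (0,0) is 4.
  row1 ← row1 − (9)·row0  ⇒  L[1][0]=9, U row1=(0, 9, 1, 0)
  row2 ← row2 − (8)·row0  ⇒  L[2][0]=8, U row2=(0, 1, 2, 1)
  row3 ← row3 − (7)·row0  ⇒  L[3][0]=7, U row3=(0, 8, 2, 4)
Step 2: pivot at (1,1) is 9.
  row2 ← row2 − (5)·row1  ⇒  L[2][1]=5, U row2=(0, 0, 8, 1)
  row3 ← row3 − (7)·row1  ⇒  L[3][1]=7, U row3=(0, 0, 6, 4)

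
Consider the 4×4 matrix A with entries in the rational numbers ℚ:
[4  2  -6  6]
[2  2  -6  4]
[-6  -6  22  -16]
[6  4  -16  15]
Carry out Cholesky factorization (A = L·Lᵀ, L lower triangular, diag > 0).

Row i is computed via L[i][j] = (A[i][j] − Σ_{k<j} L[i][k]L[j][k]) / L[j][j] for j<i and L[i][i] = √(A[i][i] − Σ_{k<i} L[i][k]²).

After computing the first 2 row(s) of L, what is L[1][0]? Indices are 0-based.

L[1][0] = 1

Step 1: L[0][0] = √(4) = 2.
  L[1][0] = (2) / L[0][0] = 1.
Step 2: L[1][1] = √(1) = 1.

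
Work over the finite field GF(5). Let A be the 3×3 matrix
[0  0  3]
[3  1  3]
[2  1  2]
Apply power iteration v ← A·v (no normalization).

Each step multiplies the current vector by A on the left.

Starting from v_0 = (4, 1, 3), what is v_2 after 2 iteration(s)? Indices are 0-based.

v_2 = (0, 4, 0)

v_0 = (4, 1, 3).
v_1 = A·v_0 = (4, 2, 0).
v_2 = A·v_1 = (0, 4, 0).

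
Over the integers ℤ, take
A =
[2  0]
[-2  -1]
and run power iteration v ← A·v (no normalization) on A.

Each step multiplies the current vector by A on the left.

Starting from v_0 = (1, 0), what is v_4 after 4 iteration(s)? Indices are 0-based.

v_4 = (16, -10)

v_0 = (1, 0).
v_1 = A·v_0 = (2, -2).
v_2 = A·v_1 = (4, -2).
v_3 = A·v_2 = (8, -6).
v_4 = A·v_3 = (16, -10).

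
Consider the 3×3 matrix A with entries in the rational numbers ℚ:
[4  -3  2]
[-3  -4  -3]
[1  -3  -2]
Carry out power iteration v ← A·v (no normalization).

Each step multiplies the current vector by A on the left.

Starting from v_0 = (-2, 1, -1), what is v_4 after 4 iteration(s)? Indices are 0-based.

v_4 = (-2425, 907, -713)

v_0 = (-2, 1, -1).
v_1 = A·v_0 = (-13, 5, -3).
v_2 = A·v_1 = (-73, 28, -22).
v_3 = A·v_2 = (-420, 173, -113).
v_4 = A·v_3 = (-2425, 907, -713).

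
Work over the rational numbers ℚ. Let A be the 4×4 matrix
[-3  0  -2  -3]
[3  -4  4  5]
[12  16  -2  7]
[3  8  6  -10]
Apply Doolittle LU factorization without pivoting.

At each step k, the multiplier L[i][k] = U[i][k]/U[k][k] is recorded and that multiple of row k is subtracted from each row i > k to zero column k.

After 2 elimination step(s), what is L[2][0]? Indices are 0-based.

L[2][0] = -4

k=0: U[0][0]=-3
  eliminate (1,0): mult=-1, new row 1: (0, -4, 2, 2); set L[1][0]=-1
  eliminate (2,0): mult=-4, new row 2: (0, 16, -10, -5); set L[2][0]=-4
  eliminate (3,0): mult=-1, new row 3: (0, 8, 4, -13); set L[3][0]=-1
k=1: U[1][1]=-4
  eliminate (2,1): mult=-4, new row 2: (0, 0, -2, 3); set L[2][1]=-4
  eliminate (3,1): mult=-2, new row 3: (0, 0, 8, -9); set L[3][1]=-2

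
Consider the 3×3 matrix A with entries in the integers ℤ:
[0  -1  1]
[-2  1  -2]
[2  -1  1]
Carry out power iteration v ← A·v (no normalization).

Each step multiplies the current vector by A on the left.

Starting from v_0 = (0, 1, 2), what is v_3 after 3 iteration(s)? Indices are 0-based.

v_0 = (0, 1, 2).
v_1 = A·v_0 = (1, -3, 1).
v_2 = A·v_1 = (4, -7, 6).
v_3 = A·v_2 = (13, -27, 21).

v_3 = (13, -27, 21)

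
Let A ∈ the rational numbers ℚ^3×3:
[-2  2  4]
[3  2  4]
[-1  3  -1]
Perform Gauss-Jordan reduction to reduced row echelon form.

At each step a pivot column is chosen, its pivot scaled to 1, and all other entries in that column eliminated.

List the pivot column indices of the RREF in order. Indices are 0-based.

[1] R0 /= -2  ⇒  (1, -1, -2)
     R1 -= 3·R0  ⇒  (0, 5, 10)
     R2 -= -1·R0  ⇒  (0, 2, -3)
[2] R1 /= 5  ⇒  (0, 1, 2)
     R0 -= -1·R1  ⇒  (1, 0, 0)
     R2 -= 2·R1  ⇒  (0, 0, -7)
[3] R2 /= -7  ⇒  (0, 0, 1)
     R1 -= 2·R2  ⇒  (0, 1, 0)

pivot columns: 0, 1, 2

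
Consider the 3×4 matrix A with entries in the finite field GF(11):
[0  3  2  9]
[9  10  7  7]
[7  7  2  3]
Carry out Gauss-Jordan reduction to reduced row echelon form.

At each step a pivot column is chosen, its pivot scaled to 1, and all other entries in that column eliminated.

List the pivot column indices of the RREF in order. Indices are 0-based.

pivot(0,0): swap R0↔R1
pivot(0,0)=9: scale R0 → (1, 6, 2, 2)
  clear (2,0): R2 −= (7)R0 → (0, 9, 10, 0)
pivot(1,1)=3: scale R1 → (0, 1, 8, 3)
  clear (0,1): R0 −= (6)R1 → (1, 0, 9, 6)
  clear (2,1): R2 −= (9)R1 → (0, 0, 4, 6)
pivot(2,2)=4: scale R2 → (0, 0, 1, 7)
  clear (0,2): R0 −= (9)R2 → (1, 0, 0, 9)
  clear (1,2): R1 −= (8)R2 → (0, 1, 0, 2)

pivot columns: 0, 1, 2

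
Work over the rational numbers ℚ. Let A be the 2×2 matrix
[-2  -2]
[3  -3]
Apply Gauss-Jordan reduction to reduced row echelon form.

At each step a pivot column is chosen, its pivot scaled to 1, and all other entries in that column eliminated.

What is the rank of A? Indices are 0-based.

rank = 2

pivot(0,0)=-2: scale R0 → (1, 1)
  clear (1,0): R1 −= (3)R0 → (0, -6)
pivot(1,1)=-6: scale R1 → (0, 1)
  clear (0,1): R0 −= (1)R1 → (1, 0)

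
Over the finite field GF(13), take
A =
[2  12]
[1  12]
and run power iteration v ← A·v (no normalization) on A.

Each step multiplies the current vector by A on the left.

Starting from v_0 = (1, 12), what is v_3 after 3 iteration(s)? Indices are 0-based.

v_3 = (7, 3)

v_0 = (1, 12).
v_1 = A·v_0 = (3, 2).
v_2 = A·v_1 = (4, 1).
v_3 = A·v_2 = (7, 3).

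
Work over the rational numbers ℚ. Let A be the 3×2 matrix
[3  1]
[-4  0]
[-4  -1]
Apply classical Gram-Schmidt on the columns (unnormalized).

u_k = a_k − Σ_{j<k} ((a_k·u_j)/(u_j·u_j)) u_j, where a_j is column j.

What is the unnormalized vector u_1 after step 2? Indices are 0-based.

Step 1: u_0 = a_0 = (3, -4, -4).
Step 2: u_1 = a_1 − (7/41)·u_0 = (20/41, 28/41, -13/41).

u_1 = (20/41, 28/41, -13/41)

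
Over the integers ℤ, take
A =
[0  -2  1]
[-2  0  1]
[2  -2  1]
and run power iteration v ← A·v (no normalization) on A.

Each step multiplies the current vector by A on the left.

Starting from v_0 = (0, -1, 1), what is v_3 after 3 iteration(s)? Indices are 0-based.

v_3 = (13, 5, 15)

v_0 = (0, -1, 1).
v_1 = A·v_0 = (3, 1, 3).
v_2 = A·v_1 = (1, -3, 7).
v_3 = A·v_2 = (13, 5, 15).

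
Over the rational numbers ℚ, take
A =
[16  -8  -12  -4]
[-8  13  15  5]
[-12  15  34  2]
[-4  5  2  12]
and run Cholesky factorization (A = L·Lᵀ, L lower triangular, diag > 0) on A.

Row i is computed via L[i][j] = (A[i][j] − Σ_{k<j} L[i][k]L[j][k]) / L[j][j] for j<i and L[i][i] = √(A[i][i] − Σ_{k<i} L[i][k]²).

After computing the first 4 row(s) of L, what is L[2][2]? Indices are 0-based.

L[2][2] = 4

Step 1: L[0][0] = √(16) = 4.
  L[1][0] = (-8) / L[0][0] = -2.
Step 2: L[1][1] = √(9) = 3.
  L[2][0] = (-12) / L[0][0] = -3.
  L[2][1] = (9) / L[1][1] = 3.
Step 3: L[2][2] = √(16) = 4.
  L[3][0] = (-4) / L[0][0] = -1.
  L[3][1] = (3) / L[1][1] = 1.
  L[3][2] = (-4) / L[2][2] = -1.
Step 4: L[3][3] = √(9) = 3.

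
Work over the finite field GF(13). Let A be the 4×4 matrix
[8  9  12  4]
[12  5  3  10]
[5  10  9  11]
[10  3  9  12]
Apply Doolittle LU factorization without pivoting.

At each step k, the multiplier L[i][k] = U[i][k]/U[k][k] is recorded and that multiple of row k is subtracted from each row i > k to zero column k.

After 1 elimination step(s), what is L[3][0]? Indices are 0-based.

L[3][0] = 11

[col 0] pivot 8
  R1 -= 8*R0 → (0, 11, 11, 4)  (L[1][0] := 8)
  R2 -= 12*R0 → (0, 6, 8, 2)  (L[2][0] := 12)
  R3 -= 11*R0 → (0, 8, 7, 7)  (L[3][0] := 11)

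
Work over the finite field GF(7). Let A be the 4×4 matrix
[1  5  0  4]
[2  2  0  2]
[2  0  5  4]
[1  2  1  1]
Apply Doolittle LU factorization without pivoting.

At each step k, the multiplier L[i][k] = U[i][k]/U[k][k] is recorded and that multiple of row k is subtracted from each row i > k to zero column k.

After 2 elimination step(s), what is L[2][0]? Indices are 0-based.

Step 1: pivot at (0,0) is 1.
  row1 ← row1 − (2)·row0  ⇒  L[1][0]=2, U row1=(0, 6, 0, 1)
  row2 ← row2 − (2)·row0  ⇒  L[2][0]=2, U row2=(0, 4, 5, 3)
  row3 ← row3 − (1)·row0  ⇒  L[3][0]=1, U row3=(0, 4, 1, 4)
Step 2: pivot at (1,1) is 6.
  row2 ← row2 − (3)·row1  ⇒  L[2][1]=3, U row2=(0, 0, 5, 0)
  row3 ← row3 − (3)·row1  ⇒  L[3][1]=3, U row3=(0, 0, 1, 1)

L[2][0] = 2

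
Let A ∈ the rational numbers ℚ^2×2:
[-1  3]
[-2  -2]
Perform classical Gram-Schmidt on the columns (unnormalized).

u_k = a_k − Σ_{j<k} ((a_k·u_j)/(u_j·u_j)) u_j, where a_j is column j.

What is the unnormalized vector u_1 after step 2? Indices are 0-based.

Step 1: u_0 = a_0 = (-1, -2).
Step 2: u_1 = a_1 − (1/5)·u_0 = (16/5, -8/5).

u_1 = (16/5, -8/5)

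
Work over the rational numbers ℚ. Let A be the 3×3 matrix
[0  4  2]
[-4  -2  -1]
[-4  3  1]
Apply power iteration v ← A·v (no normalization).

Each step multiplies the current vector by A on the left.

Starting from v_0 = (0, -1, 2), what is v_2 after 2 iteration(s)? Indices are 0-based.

v_0 = (0, -1, 2).
v_1 = A·v_0 = (0, 0, -1).
v_2 = A·v_1 = (-2, 1, -1).

v_2 = (-2, 1, -1)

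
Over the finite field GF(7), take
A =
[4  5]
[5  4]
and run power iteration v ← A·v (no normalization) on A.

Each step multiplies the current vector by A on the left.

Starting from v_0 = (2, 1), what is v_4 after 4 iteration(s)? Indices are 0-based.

v_0 = (2, 1).
v_1 = A·v_0 = (6, 0).
v_2 = A·v_1 = (3, 2).
v_3 = A·v_2 = (1, 2).
v_4 = A·v_3 = (0, 6).

v_4 = (0, 6)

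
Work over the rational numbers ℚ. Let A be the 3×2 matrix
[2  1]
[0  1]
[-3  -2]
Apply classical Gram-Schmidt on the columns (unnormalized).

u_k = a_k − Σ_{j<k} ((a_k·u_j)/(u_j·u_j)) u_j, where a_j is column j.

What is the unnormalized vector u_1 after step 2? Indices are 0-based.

u_1 = (-3/13, 1, -2/13)

Step 1: u_0 = a_0 = (2, 0, -3).
Step 2: u_1 = a_1 − (8/13)·u_0 = (-3/13, 1, -2/13).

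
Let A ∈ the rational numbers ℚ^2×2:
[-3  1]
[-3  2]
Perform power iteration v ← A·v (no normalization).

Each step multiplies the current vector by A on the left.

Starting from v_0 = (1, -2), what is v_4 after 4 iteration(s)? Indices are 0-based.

v_4 = (47, 25)

v_0 = (1, -2).
v_1 = A·v_0 = (-5, -7).
v_2 = A·v_1 = (8, 1).
v_3 = A·v_2 = (-23, -22).
v_4 = A·v_3 = (47, 25).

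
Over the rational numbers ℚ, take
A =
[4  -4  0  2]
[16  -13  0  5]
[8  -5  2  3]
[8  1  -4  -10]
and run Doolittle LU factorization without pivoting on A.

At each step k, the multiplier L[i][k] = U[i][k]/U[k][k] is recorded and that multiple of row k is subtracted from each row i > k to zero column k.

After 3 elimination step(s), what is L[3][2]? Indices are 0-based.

L[3][2] = -2

k=0: U[0][0]=4
  eliminate (1,0): mult=4, new row 1: (0, 3, 0, -3); set L[1][0]=4
  eliminate (2,0): mult=2, new row 2: (0, 3, 2, -1); set L[2][0]=2
  eliminate (3,0): mult=2, new row 3: (0, 9, -4, -14); set L[3][0]=2
k=1: U[1][1]=3
  eliminate (2,1): mult=1, new row 2: (0, 0, 2, 2); set L[2][1]=1
  eliminate (3,1): mult=3, new row 3: (0, 0, -4, -5); set L[3][1]=3
k=2: U[2][2]=2
  eliminate (3,2): mult=-2, new row 3: (0, 0, 0, -1); set L[3][2]=-2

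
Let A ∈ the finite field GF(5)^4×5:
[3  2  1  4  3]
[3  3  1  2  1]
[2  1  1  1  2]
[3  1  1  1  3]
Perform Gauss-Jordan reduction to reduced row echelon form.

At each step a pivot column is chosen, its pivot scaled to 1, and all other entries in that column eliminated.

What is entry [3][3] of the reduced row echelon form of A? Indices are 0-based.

M[3][3] = 0

step 1: normalize row 0 (÷3) = (1, 4, 2, 3, 1)
  row 1: subtract 3×row0 = (0, 1, 0, 3, 3)
  row 2: subtract 2×row0 = (0, 3, 2, 0, 0)
  row 3: subtract 3×row0 = (0, 4, 0, 2, 0)
step 2: normalize row 1 (÷1) = (0, 1, 0, 3, 3)
  row 0: subtract 4×row1 = (1, 0, 2, 1, 4)
  row 2: subtract 3×row1 = (0, 0, 2, 1, 1)
  row 3: subtract 4×row1 = (0, 0, 0, 0, 3)
step 3: normalize row 2 (÷2) = (0, 0, 1, 3, 3)
  row 0: subtract 2×row2 = (1, 0, 0, 0, 3)
skip col 3 (zero from row 3)
step 4: normalize row 3 (÷3) = (0, 0, 0, 0, 1)
  row 0: subtract 3×row3 = (1, 0, 0, 0, 0)
  row 1: subtract 3×row3 = (0, 1, 0, 3, 0)
  row 2: subtract 3×row3 = (0, 0, 1, 3, 0)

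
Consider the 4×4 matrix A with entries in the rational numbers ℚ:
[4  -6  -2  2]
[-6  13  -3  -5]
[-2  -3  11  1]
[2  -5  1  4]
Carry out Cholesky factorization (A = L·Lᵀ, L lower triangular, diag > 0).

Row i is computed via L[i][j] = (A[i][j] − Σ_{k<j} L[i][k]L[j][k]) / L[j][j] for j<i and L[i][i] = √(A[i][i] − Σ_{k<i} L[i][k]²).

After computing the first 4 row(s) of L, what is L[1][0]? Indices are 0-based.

Step 1: L[0][0] = √(4) = 2.
  L[1][0] = (-6) / L[0][0] = -3.
Step 2: L[1][1] = √(4) = 2.
  L[2][0] = (-2) / L[0][0] = -1.
  L[2][1] = (-6) / L[1][1] = -3.
Step 3: L[2][2] = √(1) = 1.
  L[3][0] = (2) / L[0][0] = 1.
  L[3][1] = (-2) / L[1][1] = -1.
  L[3][2] = (-1) / L[2][2] = -1.
Step 4: L[3][3] = √(1) = 1.

L[1][0] = -3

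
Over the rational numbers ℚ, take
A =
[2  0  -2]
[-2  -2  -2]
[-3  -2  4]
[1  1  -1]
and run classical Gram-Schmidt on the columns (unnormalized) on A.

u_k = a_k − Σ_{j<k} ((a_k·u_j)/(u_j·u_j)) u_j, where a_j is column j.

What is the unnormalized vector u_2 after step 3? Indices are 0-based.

u_2 = (42/41, -100/41, 84/41, -32/41)

Step 1: u_0 = a_0 = (2, -2, -3, 1).
Step 2: u_1 = a_1 − (11/18)·u_0 = (-11/9, -7/9, -1/6, 7/18).
Step 3: u_2 = a_2 − (-13/18)·u_0 − (53/41)·u_1 = (42/41, -100/41, 84/41, -32/41).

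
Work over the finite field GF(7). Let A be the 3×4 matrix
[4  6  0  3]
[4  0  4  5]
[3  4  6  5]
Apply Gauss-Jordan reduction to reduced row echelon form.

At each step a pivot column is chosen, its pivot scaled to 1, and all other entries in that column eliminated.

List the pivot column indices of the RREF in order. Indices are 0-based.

pivot columns: 0, 1, 2

pivot(0,0)=4: scale R0 → (1, 5, 0, 6)
  clear (1,0): R1 −= (4)R0 → (0, 1, 4, 2)
  clear (2,0): R2 −= (3)R0 → (0, 3, 6, 1)
pivot(1,1)=1: scale R1 → (0, 1, 4, 2)
  clear (0,1): R0 −= (5)R1 → (1, 0, 1, 3)
  clear (2,1): R2 −= (3)R1 → (0, 0, 1, 2)
pivot(2,2)=1: scale R2 → (0, 0, 1, 2)
  clear (0,2): R0 −= (1)R2 → (1, 0, 0, 1)
  clear (1,2): R1 −= (4)R2 → (0, 1, 0, 1)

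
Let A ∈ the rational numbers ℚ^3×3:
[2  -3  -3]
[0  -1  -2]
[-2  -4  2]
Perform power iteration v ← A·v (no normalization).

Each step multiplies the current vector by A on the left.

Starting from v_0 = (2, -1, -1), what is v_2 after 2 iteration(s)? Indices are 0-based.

v_2 = (17, 1, -36)

v_0 = (2, -1, -1).
v_1 = A·v_0 = (10, 3, -2).
v_2 = A·v_1 = (17, 1, -36).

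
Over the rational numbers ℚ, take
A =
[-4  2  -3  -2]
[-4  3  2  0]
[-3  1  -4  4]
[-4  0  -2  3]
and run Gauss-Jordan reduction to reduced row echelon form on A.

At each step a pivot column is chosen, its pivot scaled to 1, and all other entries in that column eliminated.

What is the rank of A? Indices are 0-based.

pivot(0,0)=-4: scale R0 → (1, -1/2, 3/4, 1/2)
  clear (1,0): R1 −= (-4)R0 → (0, 1, 5, 2)
  clear (2,0): R2 −= (-3)R0 → (0, -1/2, -7/4, 11/2)
  clear (3,0): R3 −= (-4)R0 → (0, -2, 1, 5)
pivot(1,1)=1: scale R1 → (0, 1, 5, 2)
  clear (0,1): R0 −= (-1/2)R1 → (1, 0, 13/4, 3/2)
  clear (2,1): R2 −= (-1/2)R1 → (0, 0, 3/4, 13/2)
  clear (3,1): R3 −= (-2)R1 → (0, 0, 11, 9)
pivot(2,2)=3/4: scale R2 → (0, 0, 1, 26/3)
  clear (0,2): R0 −= (13/4)R2 → (1, 0, 0, -80/3)
  clear (1,2): R1 −= (5)R2 → (0, 1, 0, -124/3)
  clear (3,2): R3 −= (11)R2 → (0, 0, 0, -259/3)
pivot(3,3)=-259/3: scale R3 → (0, 0, 0, 1)
  clear (0,3): R0 −= (-80/3)R3 → (1, 0, 0, 0)
  clear (1,3): R1 −= (-124/3)R3 → (0, 1, 0, 0)
  clear (2,3): R2 −= (26/3)R3 → (0, 0, 1, 0)

rank = 4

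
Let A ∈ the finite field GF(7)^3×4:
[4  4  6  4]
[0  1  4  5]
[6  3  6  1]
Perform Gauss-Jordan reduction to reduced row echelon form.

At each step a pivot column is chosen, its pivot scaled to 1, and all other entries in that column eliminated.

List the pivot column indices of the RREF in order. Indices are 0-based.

pivot columns: 0, 1, 2

step 1: normalize row 0 (÷4) = (1, 1, 5, 1)
  row 2: subtract 6×row0 = (0, 4, 4, 2)
step 2: normalize row 1 (÷1) = (0, 1, 4, 5)
  row 0: subtract 1×row1 = (1, 0, 1, 3)
  row 2: subtract 4×row1 = (0, 0, 2, 3)
step 3: normalize row 2 (÷2) = (0, 0, 1, 5)
  row 0: subtract 1×row2 = (1, 0, 0, 5)
  row 1: subtract 4×row2 = (0, 1, 0, 6)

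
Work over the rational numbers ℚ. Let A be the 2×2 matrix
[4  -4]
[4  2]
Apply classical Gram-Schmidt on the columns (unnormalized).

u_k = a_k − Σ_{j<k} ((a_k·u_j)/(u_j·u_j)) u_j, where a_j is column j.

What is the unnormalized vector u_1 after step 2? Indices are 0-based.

Step 1: u_0 = a_0 = (4, 4).
Step 2: u_1 = a_1 − (-1/4)·u_0 = (-3, 3).

u_1 = (-3, 3)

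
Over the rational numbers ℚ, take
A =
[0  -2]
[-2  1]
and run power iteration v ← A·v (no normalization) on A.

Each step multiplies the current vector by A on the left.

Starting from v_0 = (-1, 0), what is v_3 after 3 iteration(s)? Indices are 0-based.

v_0 = (-1, 0).
v_1 = A·v_0 = (0, 2).
v_2 = A·v_1 = (-4, 2).
v_3 = A·v_2 = (-4, 10).

v_3 = (-4, 10)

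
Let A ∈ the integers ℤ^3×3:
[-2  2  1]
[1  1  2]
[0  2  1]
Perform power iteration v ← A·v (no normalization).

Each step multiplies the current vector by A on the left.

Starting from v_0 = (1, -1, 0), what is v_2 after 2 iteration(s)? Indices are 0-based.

v_0 = (1, -1, 0).
v_1 = A·v_0 = (-4, 0, -2).
v_2 = A·v_1 = (6, -8, -2).

v_2 = (6, -8, -2)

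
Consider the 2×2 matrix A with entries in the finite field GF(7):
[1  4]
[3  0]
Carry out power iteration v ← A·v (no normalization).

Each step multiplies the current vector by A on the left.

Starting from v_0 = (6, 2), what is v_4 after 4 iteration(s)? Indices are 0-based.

v_4 = (5, 6)

v_0 = (6, 2).
v_1 = A·v_0 = (0, 4).
v_2 = A·v_1 = (2, 0).
v_3 = A·v_2 = (2, 6).
v_4 = A·v_3 = (5, 6).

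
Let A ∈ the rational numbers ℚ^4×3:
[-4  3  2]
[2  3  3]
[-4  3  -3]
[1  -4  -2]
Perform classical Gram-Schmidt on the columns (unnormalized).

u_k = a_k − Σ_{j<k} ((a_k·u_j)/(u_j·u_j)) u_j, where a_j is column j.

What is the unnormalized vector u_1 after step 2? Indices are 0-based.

Step 1: u_0 = a_0 = (-4, 2, -4, 1).
Step 2: u_1 = a_1 − (-22/37)·u_0 = (23/37, 155/37, 23/37, -126/37).

u_1 = (23/37, 155/37, 23/37, -126/37)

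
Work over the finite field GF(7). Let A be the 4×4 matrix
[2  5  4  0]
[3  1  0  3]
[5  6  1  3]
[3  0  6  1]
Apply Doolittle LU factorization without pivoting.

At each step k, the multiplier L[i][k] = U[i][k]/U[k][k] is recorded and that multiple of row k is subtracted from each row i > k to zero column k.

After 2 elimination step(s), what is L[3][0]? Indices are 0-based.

Step 1: pivot at (0,0) is 2.
  row1 ← row1 − (5)·row0  ⇒  L[1][0]=5, U row1=(0, 4, 1, 3)
  row2 ← row2 − (6)·row0  ⇒  L[2][0]=6, U row2=(0, 4, 5, 3)
  row3 ← row3 − (5)·row0  ⇒  L[3][0]=5, U row3=(0, 3, 0, 1)
Step 2: pivot at (1,1) is 4.
  row2 ← row2 − (1)·row1  ⇒  L[2][1]=1, U row2=(0, 0, 4, 0)
  row3 ← row3 − (6)·row1  ⇒  L[3][1]=6, U row3=(0, 0, 1, 4)

L[3][0] = 5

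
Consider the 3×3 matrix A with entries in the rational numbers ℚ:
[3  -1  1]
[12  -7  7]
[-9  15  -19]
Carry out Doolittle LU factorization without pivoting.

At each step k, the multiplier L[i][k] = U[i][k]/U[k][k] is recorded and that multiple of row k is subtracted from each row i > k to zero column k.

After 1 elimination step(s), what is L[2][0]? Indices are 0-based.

L[2][0] = -3

Step 1: pivot at (0,0) is 3.
  row1 ← row1 − (4)·row0  ⇒  L[1][0]=4, U row1=(0, -3, 3)
  row2 ← row2 − (-3)·row0  ⇒  L[2][0]=-3, U row2=(0, 12, -16)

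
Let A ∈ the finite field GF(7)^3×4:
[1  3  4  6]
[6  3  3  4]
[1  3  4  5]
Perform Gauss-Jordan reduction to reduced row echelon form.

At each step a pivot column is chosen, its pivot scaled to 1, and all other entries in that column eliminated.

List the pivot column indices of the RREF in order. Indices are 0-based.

[1] R0 /= 1  ⇒  (1, 3, 4, 6)
     R1 -= 6·R0  ⇒  (0, 6, 0, 3)
     R2 -= 1·R0  ⇒  (0, 0, 0, 6)
[2] R1 /= 6  ⇒  (0, 1, 0, 4)
     R0 -= 3·R1  ⇒  (1, 0, 4, 1)
column 2 empty below row 2
[3] R2 /= 6  ⇒  (0, 0, 0, 1)
     R0 -= 1·R2  ⇒  (1, 0, 4, 0)
     R1 -= 4·R2  ⇒  (0, 1, 0, 0)

pivot columns: 0, 1, 3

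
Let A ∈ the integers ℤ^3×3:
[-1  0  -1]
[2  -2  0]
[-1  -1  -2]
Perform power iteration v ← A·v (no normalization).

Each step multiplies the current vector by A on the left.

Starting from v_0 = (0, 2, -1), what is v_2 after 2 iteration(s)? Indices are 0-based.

v_0 = (0, 2, -1).
v_1 = A·v_0 = (1, -4, 0).
v_2 = A·v_1 = (-1, 10, 3).

v_2 = (-1, 10, 3)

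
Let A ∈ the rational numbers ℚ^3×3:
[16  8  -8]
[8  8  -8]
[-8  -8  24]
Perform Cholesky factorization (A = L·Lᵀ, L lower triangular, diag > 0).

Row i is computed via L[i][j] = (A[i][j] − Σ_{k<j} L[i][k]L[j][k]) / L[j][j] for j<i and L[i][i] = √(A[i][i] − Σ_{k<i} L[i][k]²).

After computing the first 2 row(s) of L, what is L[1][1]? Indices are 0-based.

Step 1: L[0][0] = √(16) = 4.
  L[1][0] = (8) / L[0][0] = 2.
Step 2: L[1][1] = √(4) = 2.

L[1][1] = 2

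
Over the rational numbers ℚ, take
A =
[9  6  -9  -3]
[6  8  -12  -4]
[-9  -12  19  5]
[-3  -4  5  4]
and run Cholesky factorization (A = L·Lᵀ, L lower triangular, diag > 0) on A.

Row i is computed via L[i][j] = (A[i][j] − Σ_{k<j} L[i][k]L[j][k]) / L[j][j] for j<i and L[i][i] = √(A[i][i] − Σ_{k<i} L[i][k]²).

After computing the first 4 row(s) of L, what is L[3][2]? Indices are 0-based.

Step 1: L[0][0] = √(9) = 3.
  L[1][0] = (6) / L[0][0] = 2.
Step 2: L[1][1] = √(4) = 2.
  L[2][0] = (-9) / L[0][0] = -3.
  L[2][1] = (-6) / L[1][1] = -3.
Step 3: L[2][2] = √(1) = 1.
  L[3][0] = (-3) / L[0][0] = -1.
  L[3][1] = (-2) / L[1][1] = -1.
  L[3][2] = (-1) / L[2][2] = -1.
Step 4: L[3][3] = √(1) = 1.

L[3][2] = -1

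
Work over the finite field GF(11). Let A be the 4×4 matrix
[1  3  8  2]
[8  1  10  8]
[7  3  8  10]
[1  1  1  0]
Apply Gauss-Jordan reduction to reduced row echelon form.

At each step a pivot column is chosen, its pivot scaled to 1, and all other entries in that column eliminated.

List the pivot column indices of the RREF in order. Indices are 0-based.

pivot(0,0)=1: scale R0 → (1, 3, 8, 2)
  clear (1,0): R1 −= (8)R0 → (0, 10, 1, 3)
  clear (2,0): R2 −= (7)R0 → (0, 4, 7, 7)
  clear (3,0): R3 −= (1)R0 → (0, 9, 4, 9)
pivot(1,1)=10: scale R1 → (0, 1, 10, 8)
  clear (0,1): R0 −= (3)R1 → (1, 0, 0, 0)
  clear (2,1): R2 −= (4)R1 → (0, 0, 0, 8)
  clear (3,1): R3 −= (9)R1 → (0, 0, 2, 3)
pivot(2,2): swap R2↔R3
pivot(2,2)=2: scale R2 → (0, 0, 1, 7)
  clear (1,2): R1 −= (10)R2 → (0, 1, 0, 4)
pivot(3,3)=8: scale R3 → (0, 0, 0, 1)
  clear (1,3): R1 −= (4)R3 → (0, 1, 0, 0)
  clear (2,3): R2 −= (7)R3 → (0, 0, 1, 0)

pivot columns: 0, 1, 2, 3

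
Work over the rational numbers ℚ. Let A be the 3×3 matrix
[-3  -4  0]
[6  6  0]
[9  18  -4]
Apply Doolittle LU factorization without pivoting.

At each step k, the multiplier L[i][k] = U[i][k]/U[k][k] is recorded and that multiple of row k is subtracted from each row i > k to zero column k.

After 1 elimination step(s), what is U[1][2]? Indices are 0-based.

U[1][2] = 0

[col 0] pivot -3
  R1 -= -2*R0 → (0, -2, 0)  (L[1][0] := -2)
  R2 -= -3*R0 → (0, 6, -4)  (L[2][0] := -3)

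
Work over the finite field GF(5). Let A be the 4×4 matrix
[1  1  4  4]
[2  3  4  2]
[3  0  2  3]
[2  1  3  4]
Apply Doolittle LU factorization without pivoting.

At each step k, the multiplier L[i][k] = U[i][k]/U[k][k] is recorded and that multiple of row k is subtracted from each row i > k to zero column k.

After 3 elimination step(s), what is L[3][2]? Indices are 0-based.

[col 0] pivot 1
  R1 -= 2*R0 → (0, 1, 1, 4)  (L[1][0] := 2)
  R2 -= 3*R0 → (0, 2, 0, 1)  (L[2][0] := 3)
  R3 -= 2*R0 → (0, 4, 0, 1)  (L[3][0] := 2)
[col 1] pivot 1
  R2 -= 2*R1 → (0, 0, 3, 3)  (L[2][1] := 2)
  R3 -= 4*R1 → (0, 0, 1, 0)  (L[3][1] := 4)
[col 2] pivot 3
  R3 -= 2*R2 → (0, 0, 0, 4)  (L[3][2] := 2)

L[3][2] = 2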